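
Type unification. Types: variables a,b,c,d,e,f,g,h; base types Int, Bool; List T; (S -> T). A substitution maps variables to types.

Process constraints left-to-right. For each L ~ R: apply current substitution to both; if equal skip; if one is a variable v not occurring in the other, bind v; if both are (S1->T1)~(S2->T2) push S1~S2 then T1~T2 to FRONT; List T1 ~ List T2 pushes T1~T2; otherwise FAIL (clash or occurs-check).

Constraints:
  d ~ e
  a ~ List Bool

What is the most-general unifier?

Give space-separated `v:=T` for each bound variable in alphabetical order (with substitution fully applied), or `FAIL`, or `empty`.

Answer: a:=List Bool d:=e

Derivation:
step 1: unify d ~ e  [subst: {-} | 1 pending]
  bind d := e
step 2: unify a ~ List Bool  [subst: {d:=e} | 0 pending]
  bind a := List Bool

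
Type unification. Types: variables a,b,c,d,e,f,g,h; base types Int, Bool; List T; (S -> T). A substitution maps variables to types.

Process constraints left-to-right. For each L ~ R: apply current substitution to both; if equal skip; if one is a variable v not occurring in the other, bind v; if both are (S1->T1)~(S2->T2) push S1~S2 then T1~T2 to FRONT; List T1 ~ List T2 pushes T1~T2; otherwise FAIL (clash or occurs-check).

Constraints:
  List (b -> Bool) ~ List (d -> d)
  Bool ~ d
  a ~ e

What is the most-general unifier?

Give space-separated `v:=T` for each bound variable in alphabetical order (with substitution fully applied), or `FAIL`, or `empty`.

Answer: a:=e b:=Bool d:=Bool

Derivation:
step 1: unify List (b -> Bool) ~ List (d -> d)  [subst: {-} | 2 pending]
  -> decompose List: push (b -> Bool)~(d -> d)
step 2: unify (b -> Bool) ~ (d -> d)  [subst: {-} | 2 pending]
  -> decompose arrow: push b~d, Bool~d
step 3: unify b ~ d  [subst: {-} | 3 pending]
  bind b := d
step 4: unify Bool ~ d  [subst: {b:=d} | 2 pending]
  bind d := Bool
step 5: unify Bool ~ Bool  [subst: {b:=d, d:=Bool} | 1 pending]
  -> identical, skip
step 6: unify a ~ e  [subst: {b:=d, d:=Bool} | 0 pending]
  bind a := e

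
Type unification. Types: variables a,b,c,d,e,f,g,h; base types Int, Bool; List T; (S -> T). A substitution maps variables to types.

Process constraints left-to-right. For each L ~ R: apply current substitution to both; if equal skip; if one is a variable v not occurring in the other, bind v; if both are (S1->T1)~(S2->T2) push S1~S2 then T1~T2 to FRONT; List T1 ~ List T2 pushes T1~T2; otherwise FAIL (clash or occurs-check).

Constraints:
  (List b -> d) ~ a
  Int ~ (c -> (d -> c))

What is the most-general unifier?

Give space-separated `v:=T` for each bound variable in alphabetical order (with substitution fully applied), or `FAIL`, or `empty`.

step 1: unify (List b -> d) ~ a  [subst: {-} | 1 pending]
  bind a := (List b -> d)
step 2: unify Int ~ (c -> (d -> c))  [subst: {a:=(List b -> d)} | 0 pending]
  clash: Int vs (c -> (d -> c))

Answer: FAIL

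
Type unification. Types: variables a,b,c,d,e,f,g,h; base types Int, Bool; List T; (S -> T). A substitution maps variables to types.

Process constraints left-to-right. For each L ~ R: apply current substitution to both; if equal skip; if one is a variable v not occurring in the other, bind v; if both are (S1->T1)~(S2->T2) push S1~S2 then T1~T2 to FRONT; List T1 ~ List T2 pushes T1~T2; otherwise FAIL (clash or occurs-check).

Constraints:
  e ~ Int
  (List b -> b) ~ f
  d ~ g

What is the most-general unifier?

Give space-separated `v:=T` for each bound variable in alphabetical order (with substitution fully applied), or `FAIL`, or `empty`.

step 1: unify e ~ Int  [subst: {-} | 2 pending]
  bind e := Int
step 2: unify (List b -> b) ~ f  [subst: {e:=Int} | 1 pending]
  bind f := (List b -> b)
step 3: unify d ~ g  [subst: {e:=Int, f:=(List b -> b)} | 0 pending]
  bind d := g

Answer: d:=g e:=Int f:=(List b -> b)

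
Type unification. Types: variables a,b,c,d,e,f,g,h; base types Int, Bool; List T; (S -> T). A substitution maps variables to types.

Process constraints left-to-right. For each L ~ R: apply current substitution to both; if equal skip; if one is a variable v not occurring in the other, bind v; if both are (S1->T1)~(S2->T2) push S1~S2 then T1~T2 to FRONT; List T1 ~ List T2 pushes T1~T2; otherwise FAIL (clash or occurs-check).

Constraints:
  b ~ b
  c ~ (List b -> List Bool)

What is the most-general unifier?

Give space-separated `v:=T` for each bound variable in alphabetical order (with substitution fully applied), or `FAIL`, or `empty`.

step 1: unify b ~ b  [subst: {-} | 1 pending]
  -> identical, skip
step 2: unify c ~ (List b -> List Bool)  [subst: {-} | 0 pending]
  bind c := (List b -> List Bool)

Answer: c:=(List b -> List Bool)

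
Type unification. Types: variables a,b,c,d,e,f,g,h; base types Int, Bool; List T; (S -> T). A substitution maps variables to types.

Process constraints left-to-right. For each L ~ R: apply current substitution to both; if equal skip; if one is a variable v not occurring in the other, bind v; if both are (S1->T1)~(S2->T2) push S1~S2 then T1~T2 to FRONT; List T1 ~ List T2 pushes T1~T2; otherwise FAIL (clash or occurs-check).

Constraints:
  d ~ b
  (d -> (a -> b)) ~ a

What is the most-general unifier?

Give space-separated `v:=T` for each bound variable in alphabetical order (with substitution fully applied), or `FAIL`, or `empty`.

Answer: FAIL

Derivation:
step 1: unify d ~ b  [subst: {-} | 1 pending]
  bind d := b
step 2: unify (b -> (a -> b)) ~ a  [subst: {d:=b} | 0 pending]
  occurs-check fail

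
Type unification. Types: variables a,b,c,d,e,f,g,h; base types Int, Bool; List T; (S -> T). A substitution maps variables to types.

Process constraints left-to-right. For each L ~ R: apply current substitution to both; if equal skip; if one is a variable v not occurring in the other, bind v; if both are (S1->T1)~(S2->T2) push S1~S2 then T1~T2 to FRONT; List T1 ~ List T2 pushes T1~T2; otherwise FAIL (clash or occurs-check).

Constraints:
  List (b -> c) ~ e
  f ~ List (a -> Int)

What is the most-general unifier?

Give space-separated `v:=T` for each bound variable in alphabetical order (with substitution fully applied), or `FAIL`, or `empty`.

step 1: unify List (b -> c) ~ e  [subst: {-} | 1 pending]
  bind e := List (b -> c)
step 2: unify f ~ List (a -> Int)  [subst: {e:=List (b -> c)} | 0 pending]
  bind f := List (a -> Int)

Answer: e:=List (b -> c) f:=List (a -> Int)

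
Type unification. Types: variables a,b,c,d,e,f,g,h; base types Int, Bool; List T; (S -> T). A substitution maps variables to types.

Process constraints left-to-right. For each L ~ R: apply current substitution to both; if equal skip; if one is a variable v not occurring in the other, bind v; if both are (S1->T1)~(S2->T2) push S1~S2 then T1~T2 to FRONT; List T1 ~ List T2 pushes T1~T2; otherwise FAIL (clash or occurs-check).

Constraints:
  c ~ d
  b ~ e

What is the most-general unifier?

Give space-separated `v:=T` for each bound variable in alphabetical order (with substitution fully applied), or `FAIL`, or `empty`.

Answer: b:=e c:=d

Derivation:
step 1: unify c ~ d  [subst: {-} | 1 pending]
  bind c := d
step 2: unify b ~ e  [subst: {c:=d} | 0 pending]
  bind b := e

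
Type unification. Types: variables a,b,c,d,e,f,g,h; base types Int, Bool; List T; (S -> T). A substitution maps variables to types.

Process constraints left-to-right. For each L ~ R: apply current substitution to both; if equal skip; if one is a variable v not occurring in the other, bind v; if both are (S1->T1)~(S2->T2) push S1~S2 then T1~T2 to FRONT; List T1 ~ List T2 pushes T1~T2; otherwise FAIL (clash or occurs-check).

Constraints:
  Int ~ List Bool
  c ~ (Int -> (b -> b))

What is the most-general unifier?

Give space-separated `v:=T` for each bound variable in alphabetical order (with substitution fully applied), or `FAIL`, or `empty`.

step 1: unify Int ~ List Bool  [subst: {-} | 1 pending]
  clash: Int vs List Bool

Answer: FAIL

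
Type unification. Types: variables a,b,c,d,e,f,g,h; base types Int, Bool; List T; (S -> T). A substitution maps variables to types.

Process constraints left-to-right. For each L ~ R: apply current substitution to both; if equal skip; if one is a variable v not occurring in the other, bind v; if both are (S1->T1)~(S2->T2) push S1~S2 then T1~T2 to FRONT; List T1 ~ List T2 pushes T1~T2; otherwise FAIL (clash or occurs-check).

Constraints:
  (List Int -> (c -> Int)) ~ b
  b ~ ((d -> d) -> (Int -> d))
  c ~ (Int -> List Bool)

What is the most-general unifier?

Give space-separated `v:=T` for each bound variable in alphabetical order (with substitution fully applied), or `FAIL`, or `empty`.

step 1: unify (List Int -> (c -> Int)) ~ b  [subst: {-} | 2 pending]
  bind b := (List Int -> (c -> Int))
step 2: unify (List Int -> (c -> Int)) ~ ((d -> d) -> (Int -> d))  [subst: {b:=(List Int -> (c -> Int))} | 1 pending]
  -> decompose arrow: push List Int~(d -> d), (c -> Int)~(Int -> d)
step 3: unify List Int ~ (d -> d)  [subst: {b:=(List Int -> (c -> Int))} | 2 pending]
  clash: List Int vs (d -> d)

Answer: FAIL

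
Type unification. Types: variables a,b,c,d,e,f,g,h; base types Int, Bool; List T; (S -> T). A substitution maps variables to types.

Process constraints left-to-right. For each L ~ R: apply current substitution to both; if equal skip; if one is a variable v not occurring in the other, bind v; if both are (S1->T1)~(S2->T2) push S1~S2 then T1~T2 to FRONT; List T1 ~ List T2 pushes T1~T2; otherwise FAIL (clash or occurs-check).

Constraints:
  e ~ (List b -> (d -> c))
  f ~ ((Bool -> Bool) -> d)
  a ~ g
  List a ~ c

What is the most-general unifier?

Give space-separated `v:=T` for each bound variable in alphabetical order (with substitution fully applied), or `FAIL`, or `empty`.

step 1: unify e ~ (List b -> (d -> c))  [subst: {-} | 3 pending]
  bind e := (List b -> (d -> c))
step 2: unify f ~ ((Bool -> Bool) -> d)  [subst: {e:=(List b -> (d -> c))} | 2 pending]
  bind f := ((Bool -> Bool) -> d)
step 3: unify a ~ g  [subst: {e:=(List b -> (d -> c)), f:=((Bool -> Bool) -> d)} | 1 pending]
  bind a := g
step 4: unify List g ~ c  [subst: {e:=(List b -> (d -> c)), f:=((Bool -> Bool) -> d), a:=g} | 0 pending]
  bind c := List g

Answer: a:=g c:=List g e:=(List b -> (d -> List g)) f:=((Bool -> Bool) -> d)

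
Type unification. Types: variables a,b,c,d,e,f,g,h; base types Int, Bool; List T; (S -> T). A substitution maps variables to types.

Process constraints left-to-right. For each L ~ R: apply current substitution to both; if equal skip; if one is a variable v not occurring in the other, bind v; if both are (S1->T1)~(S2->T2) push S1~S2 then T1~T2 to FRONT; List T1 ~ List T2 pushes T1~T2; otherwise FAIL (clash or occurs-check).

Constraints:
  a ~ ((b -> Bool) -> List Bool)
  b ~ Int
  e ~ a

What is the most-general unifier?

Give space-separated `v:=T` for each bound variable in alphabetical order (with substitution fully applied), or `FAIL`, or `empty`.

step 1: unify a ~ ((b -> Bool) -> List Bool)  [subst: {-} | 2 pending]
  bind a := ((b -> Bool) -> List Bool)
step 2: unify b ~ Int  [subst: {a:=((b -> Bool) -> List Bool)} | 1 pending]
  bind b := Int
step 3: unify e ~ ((Int -> Bool) -> List Bool)  [subst: {a:=((b -> Bool) -> List Bool), b:=Int} | 0 pending]
  bind e := ((Int -> Bool) -> List Bool)

Answer: a:=((Int -> Bool) -> List Bool) b:=Int e:=((Int -> Bool) -> List Bool)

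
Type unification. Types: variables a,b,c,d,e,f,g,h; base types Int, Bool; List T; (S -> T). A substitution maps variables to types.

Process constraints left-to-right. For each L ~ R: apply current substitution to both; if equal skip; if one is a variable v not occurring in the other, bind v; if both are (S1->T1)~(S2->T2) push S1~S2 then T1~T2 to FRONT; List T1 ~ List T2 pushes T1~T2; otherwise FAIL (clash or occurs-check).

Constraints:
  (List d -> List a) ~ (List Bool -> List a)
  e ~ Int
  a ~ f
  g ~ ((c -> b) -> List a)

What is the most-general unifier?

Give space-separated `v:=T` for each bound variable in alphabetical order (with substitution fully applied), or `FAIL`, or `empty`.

step 1: unify (List d -> List a) ~ (List Bool -> List a)  [subst: {-} | 3 pending]
  -> decompose arrow: push List d~List Bool, List a~List a
step 2: unify List d ~ List Bool  [subst: {-} | 4 pending]
  -> decompose List: push d~Bool
step 3: unify d ~ Bool  [subst: {-} | 4 pending]
  bind d := Bool
step 4: unify List a ~ List a  [subst: {d:=Bool} | 3 pending]
  -> identical, skip
step 5: unify e ~ Int  [subst: {d:=Bool} | 2 pending]
  bind e := Int
step 6: unify a ~ f  [subst: {d:=Bool, e:=Int} | 1 pending]
  bind a := f
step 7: unify g ~ ((c -> b) -> List f)  [subst: {d:=Bool, e:=Int, a:=f} | 0 pending]
  bind g := ((c -> b) -> List f)

Answer: a:=f d:=Bool e:=Int g:=((c -> b) -> List f)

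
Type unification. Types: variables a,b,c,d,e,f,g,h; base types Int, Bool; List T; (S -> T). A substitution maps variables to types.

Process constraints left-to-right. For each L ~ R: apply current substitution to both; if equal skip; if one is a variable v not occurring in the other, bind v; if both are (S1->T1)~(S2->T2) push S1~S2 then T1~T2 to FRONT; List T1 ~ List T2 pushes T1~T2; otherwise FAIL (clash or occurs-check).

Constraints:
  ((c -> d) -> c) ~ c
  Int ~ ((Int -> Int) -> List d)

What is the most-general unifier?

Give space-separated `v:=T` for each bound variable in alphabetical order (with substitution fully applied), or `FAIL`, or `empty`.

Answer: FAIL

Derivation:
step 1: unify ((c -> d) -> c) ~ c  [subst: {-} | 1 pending]
  occurs-check fail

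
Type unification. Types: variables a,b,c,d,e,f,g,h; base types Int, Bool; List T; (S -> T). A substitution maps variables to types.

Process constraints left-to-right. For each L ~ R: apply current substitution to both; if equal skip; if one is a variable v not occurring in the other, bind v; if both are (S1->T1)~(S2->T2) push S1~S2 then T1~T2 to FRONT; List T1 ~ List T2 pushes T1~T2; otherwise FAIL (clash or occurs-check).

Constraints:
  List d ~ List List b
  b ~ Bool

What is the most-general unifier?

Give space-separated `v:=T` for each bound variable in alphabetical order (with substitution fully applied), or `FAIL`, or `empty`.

Answer: b:=Bool d:=List Bool

Derivation:
step 1: unify List d ~ List List b  [subst: {-} | 1 pending]
  -> decompose List: push d~List b
step 2: unify d ~ List b  [subst: {-} | 1 pending]
  bind d := List b
step 3: unify b ~ Bool  [subst: {d:=List b} | 0 pending]
  bind b := Bool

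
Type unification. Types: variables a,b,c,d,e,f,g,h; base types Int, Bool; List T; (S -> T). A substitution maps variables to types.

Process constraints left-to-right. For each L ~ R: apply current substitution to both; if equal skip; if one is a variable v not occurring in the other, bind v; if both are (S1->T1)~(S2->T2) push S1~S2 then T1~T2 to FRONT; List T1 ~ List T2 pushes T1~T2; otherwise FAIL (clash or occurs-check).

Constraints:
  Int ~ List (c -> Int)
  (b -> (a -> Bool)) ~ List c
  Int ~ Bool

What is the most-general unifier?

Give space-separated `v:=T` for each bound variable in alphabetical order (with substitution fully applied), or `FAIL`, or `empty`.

Answer: FAIL

Derivation:
step 1: unify Int ~ List (c -> Int)  [subst: {-} | 2 pending]
  clash: Int vs List (c -> Int)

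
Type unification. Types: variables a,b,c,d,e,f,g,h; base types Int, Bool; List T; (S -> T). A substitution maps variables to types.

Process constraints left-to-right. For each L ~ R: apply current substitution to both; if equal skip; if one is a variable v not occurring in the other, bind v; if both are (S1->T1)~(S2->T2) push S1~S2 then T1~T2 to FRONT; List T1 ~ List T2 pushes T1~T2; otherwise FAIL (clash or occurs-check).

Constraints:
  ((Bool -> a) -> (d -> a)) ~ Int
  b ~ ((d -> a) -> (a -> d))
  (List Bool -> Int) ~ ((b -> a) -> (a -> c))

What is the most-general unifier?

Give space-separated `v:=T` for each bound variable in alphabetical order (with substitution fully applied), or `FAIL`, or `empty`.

step 1: unify ((Bool -> a) -> (d -> a)) ~ Int  [subst: {-} | 2 pending]
  clash: ((Bool -> a) -> (d -> a)) vs Int

Answer: FAIL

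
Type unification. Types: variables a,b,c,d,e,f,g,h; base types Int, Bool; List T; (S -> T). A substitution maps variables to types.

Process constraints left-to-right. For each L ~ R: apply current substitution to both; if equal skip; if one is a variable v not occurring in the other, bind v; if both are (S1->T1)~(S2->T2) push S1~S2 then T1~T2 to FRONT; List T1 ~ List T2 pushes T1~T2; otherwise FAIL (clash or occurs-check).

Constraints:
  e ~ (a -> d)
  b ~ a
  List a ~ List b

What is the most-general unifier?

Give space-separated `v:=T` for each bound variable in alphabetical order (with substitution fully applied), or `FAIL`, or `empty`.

step 1: unify e ~ (a -> d)  [subst: {-} | 2 pending]
  bind e := (a -> d)
step 2: unify b ~ a  [subst: {e:=(a -> d)} | 1 pending]
  bind b := a
step 3: unify List a ~ List a  [subst: {e:=(a -> d), b:=a} | 0 pending]
  -> identical, skip

Answer: b:=a e:=(a -> d)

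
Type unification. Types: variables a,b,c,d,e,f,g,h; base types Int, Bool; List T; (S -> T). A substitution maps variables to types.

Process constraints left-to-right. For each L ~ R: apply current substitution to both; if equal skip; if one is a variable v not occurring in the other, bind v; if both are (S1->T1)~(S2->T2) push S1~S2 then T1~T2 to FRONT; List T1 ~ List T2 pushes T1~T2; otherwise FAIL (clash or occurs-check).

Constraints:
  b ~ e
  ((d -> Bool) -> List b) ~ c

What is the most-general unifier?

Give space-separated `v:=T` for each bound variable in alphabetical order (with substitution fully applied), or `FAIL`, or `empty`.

Answer: b:=e c:=((d -> Bool) -> List e)

Derivation:
step 1: unify b ~ e  [subst: {-} | 1 pending]
  bind b := e
step 2: unify ((d -> Bool) -> List e) ~ c  [subst: {b:=e} | 0 pending]
  bind c := ((d -> Bool) -> List e)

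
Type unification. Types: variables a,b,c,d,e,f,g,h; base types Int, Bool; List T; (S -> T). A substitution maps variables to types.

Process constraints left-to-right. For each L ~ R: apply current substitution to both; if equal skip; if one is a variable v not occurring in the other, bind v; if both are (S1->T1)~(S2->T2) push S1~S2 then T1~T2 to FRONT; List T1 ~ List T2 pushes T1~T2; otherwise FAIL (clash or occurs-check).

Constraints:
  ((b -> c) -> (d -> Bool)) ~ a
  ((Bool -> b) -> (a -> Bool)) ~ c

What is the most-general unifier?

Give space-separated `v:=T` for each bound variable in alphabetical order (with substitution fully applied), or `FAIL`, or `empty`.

step 1: unify ((b -> c) -> (d -> Bool)) ~ a  [subst: {-} | 1 pending]
  bind a := ((b -> c) -> (d -> Bool))
step 2: unify ((Bool -> b) -> (((b -> c) -> (d -> Bool)) -> Bool)) ~ c  [subst: {a:=((b -> c) -> (d -> Bool))} | 0 pending]
  occurs-check fail

Answer: FAIL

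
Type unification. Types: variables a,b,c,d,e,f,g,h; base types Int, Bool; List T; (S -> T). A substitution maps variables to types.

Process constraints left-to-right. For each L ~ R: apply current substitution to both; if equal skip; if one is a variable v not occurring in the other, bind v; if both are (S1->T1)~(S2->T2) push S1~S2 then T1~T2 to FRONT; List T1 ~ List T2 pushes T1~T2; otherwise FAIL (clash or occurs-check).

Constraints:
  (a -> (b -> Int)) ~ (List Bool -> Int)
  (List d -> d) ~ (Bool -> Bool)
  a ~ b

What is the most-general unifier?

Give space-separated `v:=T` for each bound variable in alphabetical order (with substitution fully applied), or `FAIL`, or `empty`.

step 1: unify (a -> (b -> Int)) ~ (List Bool -> Int)  [subst: {-} | 2 pending]
  -> decompose arrow: push a~List Bool, (b -> Int)~Int
step 2: unify a ~ List Bool  [subst: {-} | 3 pending]
  bind a := List Bool
step 3: unify (b -> Int) ~ Int  [subst: {a:=List Bool} | 2 pending]
  clash: (b -> Int) vs Int

Answer: FAIL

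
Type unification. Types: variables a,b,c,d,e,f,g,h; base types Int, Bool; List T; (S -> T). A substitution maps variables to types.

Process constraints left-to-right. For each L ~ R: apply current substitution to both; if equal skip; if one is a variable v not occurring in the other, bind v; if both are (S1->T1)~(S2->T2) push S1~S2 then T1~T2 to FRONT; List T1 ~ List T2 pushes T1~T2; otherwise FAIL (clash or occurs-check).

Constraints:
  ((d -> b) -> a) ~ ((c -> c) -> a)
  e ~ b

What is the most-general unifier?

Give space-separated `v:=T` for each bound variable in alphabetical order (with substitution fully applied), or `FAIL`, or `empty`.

step 1: unify ((d -> b) -> a) ~ ((c -> c) -> a)  [subst: {-} | 1 pending]
  -> decompose arrow: push (d -> b)~(c -> c), a~a
step 2: unify (d -> b) ~ (c -> c)  [subst: {-} | 2 pending]
  -> decompose arrow: push d~c, b~c
step 3: unify d ~ c  [subst: {-} | 3 pending]
  bind d := c
step 4: unify b ~ c  [subst: {d:=c} | 2 pending]
  bind b := c
step 5: unify a ~ a  [subst: {d:=c, b:=c} | 1 pending]
  -> identical, skip
step 6: unify e ~ c  [subst: {d:=c, b:=c} | 0 pending]
  bind e := c

Answer: b:=c d:=c e:=c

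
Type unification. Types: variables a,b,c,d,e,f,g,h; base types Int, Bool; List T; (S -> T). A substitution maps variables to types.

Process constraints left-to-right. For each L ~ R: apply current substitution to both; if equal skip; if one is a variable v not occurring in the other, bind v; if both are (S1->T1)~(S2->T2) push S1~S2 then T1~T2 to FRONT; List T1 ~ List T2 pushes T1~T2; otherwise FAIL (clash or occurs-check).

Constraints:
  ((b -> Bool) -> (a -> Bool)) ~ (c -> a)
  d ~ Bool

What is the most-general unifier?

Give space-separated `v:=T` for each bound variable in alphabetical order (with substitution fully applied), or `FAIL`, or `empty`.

step 1: unify ((b -> Bool) -> (a -> Bool)) ~ (c -> a)  [subst: {-} | 1 pending]
  -> decompose arrow: push (b -> Bool)~c, (a -> Bool)~a
step 2: unify (b -> Bool) ~ c  [subst: {-} | 2 pending]
  bind c := (b -> Bool)
step 3: unify (a -> Bool) ~ a  [subst: {c:=(b -> Bool)} | 1 pending]
  occurs-check fail

Answer: FAIL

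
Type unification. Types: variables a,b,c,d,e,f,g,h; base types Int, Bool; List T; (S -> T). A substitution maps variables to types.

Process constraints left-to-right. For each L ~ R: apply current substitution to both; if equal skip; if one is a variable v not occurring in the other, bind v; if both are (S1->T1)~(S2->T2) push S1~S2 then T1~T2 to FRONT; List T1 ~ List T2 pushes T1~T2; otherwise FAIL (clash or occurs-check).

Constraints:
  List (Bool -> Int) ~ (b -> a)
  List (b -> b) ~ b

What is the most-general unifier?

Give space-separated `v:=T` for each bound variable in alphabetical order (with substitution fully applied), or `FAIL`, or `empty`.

step 1: unify List (Bool -> Int) ~ (b -> a)  [subst: {-} | 1 pending]
  clash: List (Bool -> Int) vs (b -> a)

Answer: FAIL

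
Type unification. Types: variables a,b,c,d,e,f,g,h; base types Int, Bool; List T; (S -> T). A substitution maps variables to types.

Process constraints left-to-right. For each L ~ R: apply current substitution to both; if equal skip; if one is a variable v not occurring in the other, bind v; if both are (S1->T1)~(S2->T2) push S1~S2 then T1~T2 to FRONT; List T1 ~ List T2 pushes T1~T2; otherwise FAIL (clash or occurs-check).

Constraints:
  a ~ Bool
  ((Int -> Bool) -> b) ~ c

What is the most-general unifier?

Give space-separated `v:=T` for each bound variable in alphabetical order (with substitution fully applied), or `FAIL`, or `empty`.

Answer: a:=Bool c:=((Int -> Bool) -> b)

Derivation:
step 1: unify a ~ Bool  [subst: {-} | 1 pending]
  bind a := Bool
step 2: unify ((Int -> Bool) -> b) ~ c  [subst: {a:=Bool} | 0 pending]
  bind c := ((Int -> Bool) -> b)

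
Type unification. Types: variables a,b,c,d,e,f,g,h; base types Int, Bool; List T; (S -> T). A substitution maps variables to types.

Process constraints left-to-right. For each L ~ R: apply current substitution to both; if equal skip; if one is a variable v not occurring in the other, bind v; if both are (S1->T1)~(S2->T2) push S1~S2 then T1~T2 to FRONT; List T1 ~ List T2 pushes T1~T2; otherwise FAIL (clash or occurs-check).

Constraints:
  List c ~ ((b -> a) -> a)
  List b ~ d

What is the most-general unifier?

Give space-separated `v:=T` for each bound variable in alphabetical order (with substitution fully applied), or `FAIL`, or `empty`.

Answer: FAIL

Derivation:
step 1: unify List c ~ ((b -> a) -> a)  [subst: {-} | 1 pending]
  clash: List c vs ((b -> a) -> a)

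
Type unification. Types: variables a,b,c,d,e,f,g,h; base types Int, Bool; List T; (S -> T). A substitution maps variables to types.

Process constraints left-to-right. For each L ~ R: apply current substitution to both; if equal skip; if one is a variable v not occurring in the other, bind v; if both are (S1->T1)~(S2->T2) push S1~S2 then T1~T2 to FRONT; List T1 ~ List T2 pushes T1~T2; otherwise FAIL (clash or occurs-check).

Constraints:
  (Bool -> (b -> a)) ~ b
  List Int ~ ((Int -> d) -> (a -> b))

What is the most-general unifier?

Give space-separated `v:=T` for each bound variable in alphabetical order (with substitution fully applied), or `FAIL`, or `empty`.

step 1: unify (Bool -> (b -> a)) ~ b  [subst: {-} | 1 pending]
  occurs-check fail

Answer: FAIL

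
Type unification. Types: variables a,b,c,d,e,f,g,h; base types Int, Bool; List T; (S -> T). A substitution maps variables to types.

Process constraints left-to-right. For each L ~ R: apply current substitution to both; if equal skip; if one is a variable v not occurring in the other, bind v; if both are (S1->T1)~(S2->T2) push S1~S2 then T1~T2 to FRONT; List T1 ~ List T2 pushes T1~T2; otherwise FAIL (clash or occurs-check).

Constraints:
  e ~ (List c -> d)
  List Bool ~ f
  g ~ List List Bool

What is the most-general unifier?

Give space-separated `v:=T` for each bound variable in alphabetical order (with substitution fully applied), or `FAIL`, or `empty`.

step 1: unify e ~ (List c -> d)  [subst: {-} | 2 pending]
  bind e := (List c -> d)
step 2: unify List Bool ~ f  [subst: {e:=(List c -> d)} | 1 pending]
  bind f := List Bool
step 3: unify g ~ List List Bool  [subst: {e:=(List c -> d), f:=List Bool} | 0 pending]
  bind g := List List Bool

Answer: e:=(List c -> d) f:=List Bool g:=List List Bool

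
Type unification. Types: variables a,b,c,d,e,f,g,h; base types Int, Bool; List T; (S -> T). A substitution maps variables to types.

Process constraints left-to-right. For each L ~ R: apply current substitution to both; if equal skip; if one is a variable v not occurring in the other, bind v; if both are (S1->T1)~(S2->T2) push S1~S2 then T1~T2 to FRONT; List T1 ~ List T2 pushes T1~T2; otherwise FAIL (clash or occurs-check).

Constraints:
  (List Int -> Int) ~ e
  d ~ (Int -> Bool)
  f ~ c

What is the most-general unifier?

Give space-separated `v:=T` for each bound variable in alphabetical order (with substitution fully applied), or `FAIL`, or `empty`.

step 1: unify (List Int -> Int) ~ e  [subst: {-} | 2 pending]
  bind e := (List Int -> Int)
step 2: unify d ~ (Int -> Bool)  [subst: {e:=(List Int -> Int)} | 1 pending]
  bind d := (Int -> Bool)
step 3: unify f ~ c  [subst: {e:=(List Int -> Int), d:=(Int -> Bool)} | 0 pending]
  bind f := c

Answer: d:=(Int -> Bool) e:=(List Int -> Int) f:=c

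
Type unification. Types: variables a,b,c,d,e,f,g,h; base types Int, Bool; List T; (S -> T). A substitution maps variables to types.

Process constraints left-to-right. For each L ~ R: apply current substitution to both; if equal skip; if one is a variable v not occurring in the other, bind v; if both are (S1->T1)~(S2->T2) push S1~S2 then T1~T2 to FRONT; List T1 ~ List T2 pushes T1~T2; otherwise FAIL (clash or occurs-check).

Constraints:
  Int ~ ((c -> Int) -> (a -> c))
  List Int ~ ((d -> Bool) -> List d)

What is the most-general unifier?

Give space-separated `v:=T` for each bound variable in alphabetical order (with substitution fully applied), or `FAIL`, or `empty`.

Answer: FAIL

Derivation:
step 1: unify Int ~ ((c -> Int) -> (a -> c))  [subst: {-} | 1 pending]
  clash: Int vs ((c -> Int) -> (a -> c))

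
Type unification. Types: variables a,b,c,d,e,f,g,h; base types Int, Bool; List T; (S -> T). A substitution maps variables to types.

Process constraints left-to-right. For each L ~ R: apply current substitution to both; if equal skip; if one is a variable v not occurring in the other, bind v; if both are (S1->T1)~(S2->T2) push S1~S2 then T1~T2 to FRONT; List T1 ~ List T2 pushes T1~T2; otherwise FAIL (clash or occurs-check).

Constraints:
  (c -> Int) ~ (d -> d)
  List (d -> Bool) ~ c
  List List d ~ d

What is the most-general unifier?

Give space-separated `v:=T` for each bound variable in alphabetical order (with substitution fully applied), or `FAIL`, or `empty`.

Answer: FAIL

Derivation:
step 1: unify (c -> Int) ~ (d -> d)  [subst: {-} | 2 pending]
  -> decompose arrow: push c~d, Int~d
step 2: unify c ~ d  [subst: {-} | 3 pending]
  bind c := d
step 3: unify Int ~ d  [subst: {c:=d} | 2 pending]
  bind d := Int
step 4: unify List (Int -> Bool) ~ Int  [subst: {c:=d, d:=Int} | 1 pending]
  clash: List (Int -> Bool) vs Int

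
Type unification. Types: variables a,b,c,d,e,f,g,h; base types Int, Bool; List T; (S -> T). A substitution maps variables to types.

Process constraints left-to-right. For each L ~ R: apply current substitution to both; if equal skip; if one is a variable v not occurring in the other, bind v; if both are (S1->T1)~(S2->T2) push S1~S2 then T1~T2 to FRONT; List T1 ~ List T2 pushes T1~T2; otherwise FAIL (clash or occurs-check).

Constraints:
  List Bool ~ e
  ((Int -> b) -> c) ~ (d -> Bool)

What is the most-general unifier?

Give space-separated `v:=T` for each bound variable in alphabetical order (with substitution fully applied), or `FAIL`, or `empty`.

Answer: c:=Bool d:=(Int -> b) e:=List Bool

Derivation:
step 1: unify List Bool ~ e  [subst: {-} | 1 pending]
  bind e := List Bool
step 2: unify ((Int -> b) -> c) ~ (d -> Bool)  [subst: {e:=List Bool} | 0 pending]
  -> decompose arrow: push (Int -> b)~d, c~Bool
step 3: unify (Int -> b) ~ d  [subst: {e:=List Bool} | 1 pending]
  bind d := (Int -> b)
step 4: unify c ~ Bool  [subst: {e:=List Bool, d:=(Int -> b)} | 0 pending]
  bind c := Bool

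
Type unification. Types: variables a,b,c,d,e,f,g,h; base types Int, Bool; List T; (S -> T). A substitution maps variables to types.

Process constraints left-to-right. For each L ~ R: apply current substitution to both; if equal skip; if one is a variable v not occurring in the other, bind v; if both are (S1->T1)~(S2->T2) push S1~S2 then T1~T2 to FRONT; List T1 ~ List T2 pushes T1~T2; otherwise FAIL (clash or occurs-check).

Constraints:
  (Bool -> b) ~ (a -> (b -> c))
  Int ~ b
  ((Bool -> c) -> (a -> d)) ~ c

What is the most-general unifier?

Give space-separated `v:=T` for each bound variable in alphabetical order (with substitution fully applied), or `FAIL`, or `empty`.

Answer: FAIL

Derivation:
step 1: unify (Bool -> b) ~ (a -> (b -> c))  [subst: {-} | 2 pending]
  -> decompose arrow: push Bool~a, b~(b -> c)
step 2: unify Bool ~ a  [subst: {-} | 3 pending]
  bind a := Bool
step 3: unify b ~ (b -> c)  [subst: {a:=Bool} | 2 pending]
  occurs-check fail: b in (b -> c)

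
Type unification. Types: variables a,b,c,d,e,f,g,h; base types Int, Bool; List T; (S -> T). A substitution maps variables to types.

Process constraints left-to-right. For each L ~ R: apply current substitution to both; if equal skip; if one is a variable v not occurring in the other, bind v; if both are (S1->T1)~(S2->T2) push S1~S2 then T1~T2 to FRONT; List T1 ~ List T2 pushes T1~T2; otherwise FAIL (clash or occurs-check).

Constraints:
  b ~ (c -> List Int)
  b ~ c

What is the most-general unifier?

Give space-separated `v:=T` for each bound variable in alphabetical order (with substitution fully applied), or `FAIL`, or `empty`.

step 1: unify b ~ (c -> List Int)  [subst: {-} | 1 pending]
  bind b := (c -> List Int)
step 2: unify (c -> List Int) ~ c  [subst: {b:=(c -> List Int)} | 0 pending]
  occurs-check fail

Answer: FAIL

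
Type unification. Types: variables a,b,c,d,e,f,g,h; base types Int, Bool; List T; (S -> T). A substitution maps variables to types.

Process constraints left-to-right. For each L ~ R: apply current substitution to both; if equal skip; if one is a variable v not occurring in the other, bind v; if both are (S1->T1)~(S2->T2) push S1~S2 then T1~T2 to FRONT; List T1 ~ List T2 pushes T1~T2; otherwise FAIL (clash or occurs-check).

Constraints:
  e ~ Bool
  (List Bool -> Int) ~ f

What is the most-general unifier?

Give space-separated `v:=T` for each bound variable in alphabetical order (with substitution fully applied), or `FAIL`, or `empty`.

Answer: e:=Bool f:=(List Bool -> Int)

Derivation:
step 1: unify e ~ Bool  [subst: {-} | 1 pending]
  bind e := Bool
step 2: unify (List Bool -> Int) ~ f  [subst: {e:=Bool} | 0 pending]
  bind f := (List Bool -> Int)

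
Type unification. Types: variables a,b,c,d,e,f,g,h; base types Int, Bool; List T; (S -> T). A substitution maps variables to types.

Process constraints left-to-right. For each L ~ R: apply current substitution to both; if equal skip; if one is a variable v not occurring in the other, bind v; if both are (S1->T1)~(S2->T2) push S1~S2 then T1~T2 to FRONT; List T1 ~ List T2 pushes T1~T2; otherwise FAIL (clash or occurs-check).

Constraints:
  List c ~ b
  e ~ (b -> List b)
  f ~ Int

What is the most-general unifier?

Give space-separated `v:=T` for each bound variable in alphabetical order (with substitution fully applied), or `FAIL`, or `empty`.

Answer: b:=List c e:=(List c -> List List c) f:=Int

Derivation:
step 1: unify List c ~ b  [subst: {-} | 2 pending]
  bind b := List c
step 2: unify e ~ (List c -> List List c)  [subst: {b:=List c} | 1 pending]
  bind e := (List c -> List List c)
step 3: unify f ~ Int  [subst: {b:=List c, e:=(List c -> List List c)} | 0 pending]
  bind f := Int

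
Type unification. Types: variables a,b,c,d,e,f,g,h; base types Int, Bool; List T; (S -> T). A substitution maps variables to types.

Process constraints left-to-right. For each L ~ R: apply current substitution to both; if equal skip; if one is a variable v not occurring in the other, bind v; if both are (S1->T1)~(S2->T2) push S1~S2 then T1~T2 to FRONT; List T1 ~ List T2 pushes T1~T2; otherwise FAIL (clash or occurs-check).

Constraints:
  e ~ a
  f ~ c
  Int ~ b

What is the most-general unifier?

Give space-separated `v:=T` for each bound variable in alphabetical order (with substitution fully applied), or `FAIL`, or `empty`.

step 1: unify e ~ a  [subst: {-} | 2 pending]
  bind e := a
step 2: unify f ~ c  [subst: {e:=a} | 1 pending]
  bind f := c
step 3: unify Int ~ b  [subst: {e:=a, f:=c} | 0 pending]
  bind b := Int

Answer: b:=Int e:=a f:=c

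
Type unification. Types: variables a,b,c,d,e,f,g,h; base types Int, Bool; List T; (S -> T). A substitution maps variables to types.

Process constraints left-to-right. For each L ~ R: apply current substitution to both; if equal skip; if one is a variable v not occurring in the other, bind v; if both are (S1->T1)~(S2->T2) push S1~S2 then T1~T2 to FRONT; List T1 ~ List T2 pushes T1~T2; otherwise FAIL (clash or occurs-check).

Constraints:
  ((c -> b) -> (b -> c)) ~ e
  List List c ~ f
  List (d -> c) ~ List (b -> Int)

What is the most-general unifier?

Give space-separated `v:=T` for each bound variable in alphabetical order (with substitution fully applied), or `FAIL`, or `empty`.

step 1: unify ((c -> b) -> (b -> c)) ~ e  [subst: {-} | 2 pending]
  bind e := ((c -> b) -> (b -> c))
step 2: unify List List c ~ f  [subst: {e:=((c -> b) -> (b -> c))} | 1 pending]
  bind f := List List c
step 3: unify List (d -> c) ~ List (b -> Int)  [subst: {e:=((c -> b) -> (b -> c)), f:=List List c} | 0 pending]
  -> decompose List: push (d -> c)~(b -> Int)
step 4: unify (d -> c) ~ (b -> Int)  [subst: {e:=((c -> b) -> (b -> c)), f:=List List c} | 0 pending]
  -> decompose arrow: push d~b, c~Int
step 5: unify d ~ b  [subst: {e:=((c -> b) -> (b -> c)), f:=List List c} | 1 pending]
  bind d := b
step 6: unify c ~ Int  [subst: {e:=((c -> b) -> (b -> c)), f:=List List c, d:=b} | 0 pending]
  bind c := Int

Answer: c:=Int d:=b e:=((Int -> b) -> (b -> Int)) f:=List List Int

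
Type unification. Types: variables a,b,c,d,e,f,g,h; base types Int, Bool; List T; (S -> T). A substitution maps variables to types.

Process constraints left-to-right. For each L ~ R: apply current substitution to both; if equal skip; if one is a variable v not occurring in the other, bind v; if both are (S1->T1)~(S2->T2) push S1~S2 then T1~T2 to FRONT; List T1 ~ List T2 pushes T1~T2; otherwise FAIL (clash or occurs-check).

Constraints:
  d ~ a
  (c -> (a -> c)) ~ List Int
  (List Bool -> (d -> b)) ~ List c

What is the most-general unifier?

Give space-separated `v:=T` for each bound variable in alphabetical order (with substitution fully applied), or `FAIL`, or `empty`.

Answer: FAIL

Derivation:
step 1: unify d ~ a  [subst: {-} | 2 pending]
  bind d := a
step 2: unify (c -> (a -> c)) ~ List Int  [subst: {d:=a} | 1 pending]
  clash: (c -> (a -> c)) vs List Int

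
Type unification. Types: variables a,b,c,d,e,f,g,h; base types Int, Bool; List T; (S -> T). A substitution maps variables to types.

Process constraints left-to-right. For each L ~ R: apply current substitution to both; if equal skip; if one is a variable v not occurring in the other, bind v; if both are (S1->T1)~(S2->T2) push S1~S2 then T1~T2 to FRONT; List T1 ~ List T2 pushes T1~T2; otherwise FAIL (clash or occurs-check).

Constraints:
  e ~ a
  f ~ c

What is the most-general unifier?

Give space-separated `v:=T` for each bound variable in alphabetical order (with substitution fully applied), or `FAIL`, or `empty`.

Answer: e:=a f:=c

Derivation:
step 1: unify e ~ a  [subst: {-} | 1 pending]
  bind e := a
step 2: unify f ~ c  [subst: {e:=a} | 0 pending]
  bind f := c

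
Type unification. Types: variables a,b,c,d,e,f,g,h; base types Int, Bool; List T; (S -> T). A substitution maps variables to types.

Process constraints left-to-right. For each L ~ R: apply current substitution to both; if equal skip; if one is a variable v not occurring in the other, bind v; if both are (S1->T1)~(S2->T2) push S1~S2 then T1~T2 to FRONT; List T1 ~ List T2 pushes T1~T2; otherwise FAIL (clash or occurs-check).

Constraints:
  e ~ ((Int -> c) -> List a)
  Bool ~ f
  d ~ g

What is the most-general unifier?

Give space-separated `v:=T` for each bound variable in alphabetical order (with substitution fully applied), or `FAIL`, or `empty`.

Answer: d:=g e:=((Int -> c) -> List a) f:=Bool

Derivation:
step 1: unify e ~ ((Int -> c) -> List a)  [subst: {-} | 2 pending]
  bind e := ((Int -> c) -> List a)
step 2: unify Bool ~ f  [subst: {e:=((Int -> c) -> List a)} | 1 pending]
  bind f := Bool
step 3: unify d ~ g  [subst: {e:=((Int -> c) -> List a), f:=Bool} | 0 pending]
  bind d := g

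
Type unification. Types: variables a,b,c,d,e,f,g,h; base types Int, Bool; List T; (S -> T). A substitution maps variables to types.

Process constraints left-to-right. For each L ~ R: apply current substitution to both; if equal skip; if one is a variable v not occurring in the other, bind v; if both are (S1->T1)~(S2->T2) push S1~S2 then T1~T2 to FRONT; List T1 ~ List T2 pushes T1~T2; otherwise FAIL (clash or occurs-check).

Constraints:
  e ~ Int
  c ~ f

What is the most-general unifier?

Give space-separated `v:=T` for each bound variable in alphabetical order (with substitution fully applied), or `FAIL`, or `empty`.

Answer: c:=f e:=Int

Derivation:
step 1: unify e ~ Int  [subst: {-} | 1 pending]
  bind e := Int
step 2: unify c ~ f  [subst: {e:=Int} | 0 pending]
  bind c := f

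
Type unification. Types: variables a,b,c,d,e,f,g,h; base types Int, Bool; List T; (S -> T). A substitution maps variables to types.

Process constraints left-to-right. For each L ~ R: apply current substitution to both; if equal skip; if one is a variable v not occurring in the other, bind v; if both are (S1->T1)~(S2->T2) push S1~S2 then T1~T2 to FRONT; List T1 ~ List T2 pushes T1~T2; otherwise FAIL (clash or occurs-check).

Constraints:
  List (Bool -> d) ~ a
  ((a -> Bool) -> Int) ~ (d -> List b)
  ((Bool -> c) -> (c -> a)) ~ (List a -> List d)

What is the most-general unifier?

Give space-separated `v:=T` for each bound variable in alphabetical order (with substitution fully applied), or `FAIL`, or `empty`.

step 1: unify List (Bool -> d) ~ a  [subst: {-} | 2 pending]
  bind a := List (Bool -> d)
step 2: unify ((List (Bool -> d) -> Bool) -> Int) ~ (d -> List b)  [subst: {a:=List (Bool -> d)} | 1 pending]
  -> decompose arrow: push (List (Bool -> d) -> Bool)~d, Int~List b
step 3: unify (List (Bool -> d) -> Bool) ~ d  [subst: {a:=List (Bool -> d)} | 2 pending]
  occurs-check fail

Answer: FAIL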